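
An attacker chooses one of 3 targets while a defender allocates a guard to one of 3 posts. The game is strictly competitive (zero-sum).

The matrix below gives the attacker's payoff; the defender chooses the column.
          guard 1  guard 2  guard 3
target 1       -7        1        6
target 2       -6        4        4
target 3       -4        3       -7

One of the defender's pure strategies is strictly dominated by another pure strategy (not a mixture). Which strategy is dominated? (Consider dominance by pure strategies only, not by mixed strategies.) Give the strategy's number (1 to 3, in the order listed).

2

The defender prefers columns that give the attacker less. Compare guard 2 with guard 1: -7 < 1, -6 < 4, -4 < 3.
So guard 1 strictly dominates guard 2 for the defender; guard 2 is strictly dominated.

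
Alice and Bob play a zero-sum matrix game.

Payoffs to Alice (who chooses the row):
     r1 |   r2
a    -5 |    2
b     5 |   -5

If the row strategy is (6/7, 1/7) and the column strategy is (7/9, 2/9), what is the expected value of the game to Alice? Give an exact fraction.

Against (7/9, 2/9), each row's expected payoff is a: -31/9; b: 25/9.
Taking the (6/7, 1/7)-weighted average: (6/7)·(-31/9) + (1/7)·(25/9) = -23/9.

-23/9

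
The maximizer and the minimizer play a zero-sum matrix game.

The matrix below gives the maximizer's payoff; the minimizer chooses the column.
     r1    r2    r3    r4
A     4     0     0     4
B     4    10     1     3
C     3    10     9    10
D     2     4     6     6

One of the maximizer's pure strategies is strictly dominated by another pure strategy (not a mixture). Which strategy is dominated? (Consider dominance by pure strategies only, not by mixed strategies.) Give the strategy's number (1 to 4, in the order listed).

4

Compare D with C: 3 > 2, 10 > 4, 9 > 6, 10 > 6.
So C strictly dominates D for the maximizer; D is strictly dominated.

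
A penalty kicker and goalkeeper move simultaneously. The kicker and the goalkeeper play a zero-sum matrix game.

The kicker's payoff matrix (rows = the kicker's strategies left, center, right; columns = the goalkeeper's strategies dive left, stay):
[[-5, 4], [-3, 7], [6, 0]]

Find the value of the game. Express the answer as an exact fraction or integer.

21/8

Row left is strictly dominated by row center, so the kicker never plays it.
The remaining 2×2 game on (center, right) × (dive left, stay) has no saddle point. Let the kicker play center with probability p; indifference gives −3p + 6(1−p) = 7p, so p = 3/8.
Similarly the goalkeeper's optimal q on dive left is 7/16, and the value is -3·(7/16) + (7)·(9/16) = 21/8.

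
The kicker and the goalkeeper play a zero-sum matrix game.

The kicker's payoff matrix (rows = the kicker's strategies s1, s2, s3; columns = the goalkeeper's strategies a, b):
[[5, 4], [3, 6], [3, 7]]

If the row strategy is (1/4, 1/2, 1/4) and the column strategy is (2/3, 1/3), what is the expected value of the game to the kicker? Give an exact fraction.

17/4

Against (2/3, 1/3), each row's expected payoff is s1: 14/3; s2: 4; s3: 13/3.
Taking the (1/4, 1/2, 1/4)-weighted average: (1/4)·(14/3) + (1/2)·(4) + (1/4)·(13/3) = 17/4.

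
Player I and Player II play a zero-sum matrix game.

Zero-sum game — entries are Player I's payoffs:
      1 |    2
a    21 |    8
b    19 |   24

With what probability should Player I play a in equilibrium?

Row minima are 8 and 19, so Player I's maximin is 19; column maxima are 21 and 24, so Player II's minimax is 21. These differ, so the equilibrium is in mixed strategies.
Let Player I play a with probability p. Player II is indifferent when 21p + 19(1−p) = 8p + 24(1−p), giving p = 5/18.

5/18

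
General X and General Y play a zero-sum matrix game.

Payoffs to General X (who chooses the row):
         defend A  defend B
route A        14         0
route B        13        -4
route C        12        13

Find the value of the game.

182/15

Row route B is strictly dominated by row route A, so General X never plays it.
The remaining 2×2 game on (route A, route C) × (defend A, defend B) has no saddle point. Let General X play route A with probability p; indifference gives 14p + 12(1−p) = 13(1−p), so p = 1/15.
Similarly General Y's optimal q on defend A is 13/15, and the value is 14·(13/15) + (0)·(2/15) = 182/15.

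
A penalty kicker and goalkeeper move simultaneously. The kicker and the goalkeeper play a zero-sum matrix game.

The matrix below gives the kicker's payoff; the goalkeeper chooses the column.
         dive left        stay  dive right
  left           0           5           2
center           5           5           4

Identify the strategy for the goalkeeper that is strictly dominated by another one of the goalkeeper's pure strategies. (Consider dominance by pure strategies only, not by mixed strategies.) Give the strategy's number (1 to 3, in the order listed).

The goalkeeper prefers columns that give the kicker less. Compare stay with dive right: 2 < 5, 4 < 5.
So dive right strictly dominates stay for the goalkeeper; stay is strictly dominated.

2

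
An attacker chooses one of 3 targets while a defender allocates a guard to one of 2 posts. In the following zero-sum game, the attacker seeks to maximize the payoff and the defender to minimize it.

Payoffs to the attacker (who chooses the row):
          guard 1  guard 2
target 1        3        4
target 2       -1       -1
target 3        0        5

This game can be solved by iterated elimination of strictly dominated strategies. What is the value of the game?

Row target 2 is strictly dominated by row target 1 (3>-1, 4>-1); eliminate target 2.
Column guard 2 is strictly dominated by guard 1 for the defender (3<4, 0<5); eliminate guard 2.
Row target 3 is strictly dominated by row target 1 (3>0); eliminate target 3.
Only (target 1, guard 1) remains, with payoff 3.

3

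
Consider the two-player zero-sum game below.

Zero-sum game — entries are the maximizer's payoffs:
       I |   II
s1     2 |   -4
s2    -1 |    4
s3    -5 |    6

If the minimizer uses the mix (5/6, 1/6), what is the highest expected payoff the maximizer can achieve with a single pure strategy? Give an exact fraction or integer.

s1: (2)·(5/6) + (-4)·(1/6) = 1.
s2: (-1)·(5/6) + (4)·(1/6) = -1/6.
s3: (-5)·(5/6) + (6)·(1/6) = -19/6.
The best pure response is s1 with expected payoff 1.

1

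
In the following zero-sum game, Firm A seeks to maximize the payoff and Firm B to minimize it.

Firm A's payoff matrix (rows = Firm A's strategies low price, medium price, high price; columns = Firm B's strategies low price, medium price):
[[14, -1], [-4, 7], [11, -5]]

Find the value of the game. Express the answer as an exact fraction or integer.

Row high price is strictly dominated by row low price, so Firm A never plays it.
The remaining 2×2 game on (low price, medium price) × (low price, medium price) has no saddle point. Let Firm A play low price with probability p; indifference gives 14p − 4(1−p) = −p + 7(1−p), so p = 11/26.
Similarly Firm B's optimal q on low price is 4/13, and the value is 14·(4/13) + (-1)·(9/13) = 47/13.

47/13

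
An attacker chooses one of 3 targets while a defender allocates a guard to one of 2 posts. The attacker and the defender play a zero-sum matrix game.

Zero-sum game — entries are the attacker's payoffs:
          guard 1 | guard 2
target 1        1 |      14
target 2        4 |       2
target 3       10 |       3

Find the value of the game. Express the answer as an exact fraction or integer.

Row target 2 is strictly dominated by row target 3, so the attacker never plays it.
The remaining 2×2 game on (target 1, target 3) × (guard 1, guard 2) has no saddle point. Let the attacker play target 1 with probability p; indifference gives p + 10(1−p) = 14p + 3(1−p), so p = 7/20.
Similarly the defender's optimal q on guard 1 is 11/20, and the value is 1·(11/20) + (14)·(9/20) = 137/20.

137/20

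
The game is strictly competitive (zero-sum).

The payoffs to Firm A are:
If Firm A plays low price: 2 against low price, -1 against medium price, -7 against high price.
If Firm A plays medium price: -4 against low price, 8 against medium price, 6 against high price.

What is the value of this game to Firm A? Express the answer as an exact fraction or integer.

-16/19

Column medium price is strictly dominated by high price for Firm B (it gives Firm A more in every row).
The remaining 2×2 game on (low price, medium price) × (low price, high price) has no saddle point. Let Firm A play low price with probability p; indifference gives 2p − 4(1−p) = −7p + 6(1−p), so p = 10/19.
Similarly Firm B's optimal q on low price is 13/19, and the value is 2·(13/19) + (-7)·(6/19) = -16/19.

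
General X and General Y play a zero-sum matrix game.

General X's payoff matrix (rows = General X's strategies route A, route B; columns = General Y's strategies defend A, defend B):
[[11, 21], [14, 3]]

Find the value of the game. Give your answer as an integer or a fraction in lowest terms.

87/7

Row minima are 11 and 3, so General X's maximin is 11; column maxima are 14 and 21, so General Y's minimax is 14. These differ, so the equilibrium is in mixed strategies.
Let General X play route A with probability p. General Y is indifferent when 11p + 14(1−p) = 21p + 3(1−p), giving p = 11/21.
Let General Y play defend A with probability q. General X is indifferent when 11q + 21(1−q) = 14q + 3(1−q), giving q = 6/7.
The value is 11·(6/7) + (21)·(1/7) = 87/7.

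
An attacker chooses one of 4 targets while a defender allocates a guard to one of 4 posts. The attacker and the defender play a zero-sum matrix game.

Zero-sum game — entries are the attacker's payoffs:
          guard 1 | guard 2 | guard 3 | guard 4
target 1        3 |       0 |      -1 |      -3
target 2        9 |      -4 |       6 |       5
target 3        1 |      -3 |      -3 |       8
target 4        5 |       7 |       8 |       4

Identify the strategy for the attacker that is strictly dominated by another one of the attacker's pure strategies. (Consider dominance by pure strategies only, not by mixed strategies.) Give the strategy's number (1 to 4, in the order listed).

Compare target 1 with target 4: 5 > 3, 7 > 0, 8 > -1, 4 > -3.
So target 4 strictly dominates target 1 for the attacker; target 1 is strictly dominated.

1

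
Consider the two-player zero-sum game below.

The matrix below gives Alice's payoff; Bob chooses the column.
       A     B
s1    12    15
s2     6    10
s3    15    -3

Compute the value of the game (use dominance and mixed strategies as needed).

Row s2 is strictly dominated by row s1, so Alice never plays it.
The remaining 2×2 game on (s1, s3) × (A, B) has no saddle point. Let Alice play s1 with probability p; indifference gives 12p + 15(1−p) = 15p − 3(1−p), so p = 6/7.
Similarly Bob's optimal q on A is 6/7, and the value is 12·(6/7) + (15)·(1/7) = 87/7.

87/7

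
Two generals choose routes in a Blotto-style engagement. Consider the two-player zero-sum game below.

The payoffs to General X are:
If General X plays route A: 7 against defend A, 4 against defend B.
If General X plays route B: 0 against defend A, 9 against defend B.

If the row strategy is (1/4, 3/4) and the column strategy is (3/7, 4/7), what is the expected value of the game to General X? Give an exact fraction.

Against (3/7, 4/7), each row's expected payoff is route A: 37/7; route B: 36/7.
Taking the (1/4, 3/4)-weighted average: (1/4)·(37/7) + (3/4)·(36/7) = 145/28.

145/28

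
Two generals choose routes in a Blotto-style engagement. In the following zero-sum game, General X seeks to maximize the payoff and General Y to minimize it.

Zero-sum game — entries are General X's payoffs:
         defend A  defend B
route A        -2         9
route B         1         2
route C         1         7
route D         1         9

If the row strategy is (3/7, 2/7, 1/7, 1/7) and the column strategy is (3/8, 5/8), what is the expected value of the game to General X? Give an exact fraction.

Against (3/8, 5/8), each row's expected payoff is route A: 39/8; route B: 13/8; route C: 19/4; route D: 6.
Taking the (3/7, 2/7, 1/7, 1/7)-weighted average: (3/7)·(39/8) + (2/7)·(13/8) + (1/7)·(19/4) + (1/7)·(6) = 229/56.

229/56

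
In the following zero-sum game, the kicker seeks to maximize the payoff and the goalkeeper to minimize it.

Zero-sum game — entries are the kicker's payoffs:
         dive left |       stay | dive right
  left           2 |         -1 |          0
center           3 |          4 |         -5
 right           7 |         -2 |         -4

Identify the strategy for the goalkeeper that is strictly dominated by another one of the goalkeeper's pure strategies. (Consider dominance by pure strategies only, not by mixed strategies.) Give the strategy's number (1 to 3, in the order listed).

The goalkeeper prefers columns that give the kicker less. Compare dive left with dive right: 0 < 2, -5 < 3, -4 < 7.
So dive right strictly dominates dive left for the goalkeeper; dive left is strictly dominated.

1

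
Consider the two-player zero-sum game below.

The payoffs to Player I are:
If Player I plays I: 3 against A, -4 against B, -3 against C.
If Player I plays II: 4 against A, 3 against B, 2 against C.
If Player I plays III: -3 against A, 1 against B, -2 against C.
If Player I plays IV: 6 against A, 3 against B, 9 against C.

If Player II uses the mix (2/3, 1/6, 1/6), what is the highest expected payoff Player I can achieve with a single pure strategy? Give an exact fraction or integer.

I: (3)·(2/3) + (-4)·(1/6) + (-3)·(1/6) = 5/6.
II: (4)·(2/3) + (3)·(1/6) + (2)·(1/6) = 7/2.
III: (-3)·(2/3) + (1)·(1/6) + (-2)·(1/6) = -13/6.
IV: (6)·(2/3) + (3)·(1/6) + (9)·(1/6) = 6.
The best pure response is IV with expected payoff 6.

6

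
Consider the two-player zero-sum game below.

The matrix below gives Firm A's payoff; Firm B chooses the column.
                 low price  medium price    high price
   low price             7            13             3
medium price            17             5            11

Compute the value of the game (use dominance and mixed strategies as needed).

8

Column low price is strictly dominated by high price for Firm B (it gives Firm A more in every row).
The remaining 2×2 game on (low price, medium price) × (medium price, high price) has no saddle point. Let Firm A play low price with probability p; indifference gives 13p + 5(1−p) = 3p + 11(1−p), so p = 3/8.
Similarly Firm B's optimal q on medium price is 1/2, and the value is 13·(1/2) + (3)·(1/2) = 8.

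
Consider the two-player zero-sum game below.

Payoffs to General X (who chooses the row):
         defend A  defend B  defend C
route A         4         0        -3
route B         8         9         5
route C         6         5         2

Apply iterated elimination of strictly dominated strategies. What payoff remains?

Row route C is strictly dominated by row route B (8>6, 9>5, 5>2); eliminate route C.
Row route A is strictly dominated by row route B (8>4, 9>0, 5>-3); eliminate route A.
Column defend B is strictly dominated by defend A for General Y (8<9); eliminate defend B.
Column defend A is strictly dominated by defend C for General Y (5<8); eliminate defend A.
Only (route B, defend C) remains, with payoff 5.

5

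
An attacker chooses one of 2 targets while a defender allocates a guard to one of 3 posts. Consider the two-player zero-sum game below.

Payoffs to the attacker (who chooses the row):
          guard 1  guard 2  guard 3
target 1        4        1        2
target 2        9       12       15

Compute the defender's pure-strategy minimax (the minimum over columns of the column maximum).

The worst case (largest entry) in each column is guard 1: 9, guard 2: 12, guard 3: 15.
The best (smallest) of these is 9.

9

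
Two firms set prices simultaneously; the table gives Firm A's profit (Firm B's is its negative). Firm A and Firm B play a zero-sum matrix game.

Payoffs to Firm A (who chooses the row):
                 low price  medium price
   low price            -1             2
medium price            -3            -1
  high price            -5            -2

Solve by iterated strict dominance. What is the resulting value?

-1

Row medium price is strictly dominated by row low price (-1>-3, 2>-1); eliminate medium price.
Column medium price is strictly dominated by low price for Firm B (-1<2, -5<-2); eliminate medium price.
Row high price is strictly dominated by row low price (-1>-5); eliminate high price.
Only (low price, low price) remains, with payoff -1.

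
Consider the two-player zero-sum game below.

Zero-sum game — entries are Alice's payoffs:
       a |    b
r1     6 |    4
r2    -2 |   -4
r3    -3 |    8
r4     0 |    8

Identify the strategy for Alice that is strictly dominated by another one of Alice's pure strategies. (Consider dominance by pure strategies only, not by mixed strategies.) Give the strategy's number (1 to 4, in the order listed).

Compare r2 with r1: 6 > -2, 4 > -4.
So r1 strictly dominates r2 for Alice; r2 is strictly dominated.

2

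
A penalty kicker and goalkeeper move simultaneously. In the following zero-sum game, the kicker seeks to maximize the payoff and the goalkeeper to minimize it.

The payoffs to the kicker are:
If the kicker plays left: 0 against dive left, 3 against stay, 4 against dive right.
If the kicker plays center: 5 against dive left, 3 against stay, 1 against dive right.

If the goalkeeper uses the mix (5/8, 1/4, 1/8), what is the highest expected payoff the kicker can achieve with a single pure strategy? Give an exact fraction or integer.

4

left: (0)·(5/8) + (3)·(1/4) + (4)·(1/8) = 5/4.
center: (5)·(5/8) + (3)·(1/4) + (1)·(1/8) = 4.
The best pure response is center with expected payoff 4.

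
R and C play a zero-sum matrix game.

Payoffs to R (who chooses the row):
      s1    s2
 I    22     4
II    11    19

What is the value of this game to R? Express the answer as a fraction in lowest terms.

Row minima are 4 and 11, so R's maximin is 11; column maxima are 22 and 19, so C's minimax is 19. These differ, so the equilibrium is in mixed strategies.
Let R play I with probability p. C is indifferent when 22p + 11(1−p) = 4p + 19(1−p), giving p = 4/13.
Let C play s1 with probability q. R is indifferent when 22q + 4(1−q) = 11q + 19(1−q), giving q = 15/26.
The value is 22·(15/26) + (4)·(11/26) = 187/13.

187/13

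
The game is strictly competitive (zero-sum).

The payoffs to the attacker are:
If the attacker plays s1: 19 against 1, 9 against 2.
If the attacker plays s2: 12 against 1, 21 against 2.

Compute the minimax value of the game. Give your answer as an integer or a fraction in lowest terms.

Row minima are 9 and 12, so the attacker's maximin is 12; column maxima are 19 and 21, so the defender's minimax is 19. These differ, so the equilibrium is in mixed strategies.
Let the attacker play s1 with probability p. The defender is indifferent when 19p + 12(1−p) = 9p + 21(1−p), giving p = 9/19.
Let the defender play 1 with probability q. The attacker is indifferent when 19q + 9(1−q) = 12q + 21(1−q), giving q = 12/19.
The value is 19·(12/19) + (9)·(7/19) = 291/19.

291/19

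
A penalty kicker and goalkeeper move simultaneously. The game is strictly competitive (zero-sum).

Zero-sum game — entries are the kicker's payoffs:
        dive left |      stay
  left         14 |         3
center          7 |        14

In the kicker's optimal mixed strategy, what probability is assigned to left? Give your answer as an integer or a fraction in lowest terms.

Row minima are 3 and 7, so the kicker's maximin is 7; column maxima are 14 and 14, so the goalkeeper's minimax is 14. These differ, so the equilibrium is in mixed strategies.
Let the kicker play left with probability p. The goalkeeper is indifferent when 14p + 7(1−p) = 3p + 14(1−p), giving p = 7/18.

7/18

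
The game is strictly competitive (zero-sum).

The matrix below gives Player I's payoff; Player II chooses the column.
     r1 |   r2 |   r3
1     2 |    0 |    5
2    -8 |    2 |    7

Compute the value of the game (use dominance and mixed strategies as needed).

1/3

Column r3 is strictly dominated by r2 for Player II (it gives Player I more in every row).
The remaining 2×2 game on (1, 2) × (r1, r2) has no saddle point. Let Player I play 1 with probability p; indifference gives 2p − 8(1−p) = 2(1−p), so p = 5/6.
Similarly Player II's optimal q on r1 is 1/6, and the value is 2·(1/6) + (0)·(5/6) = 1/3.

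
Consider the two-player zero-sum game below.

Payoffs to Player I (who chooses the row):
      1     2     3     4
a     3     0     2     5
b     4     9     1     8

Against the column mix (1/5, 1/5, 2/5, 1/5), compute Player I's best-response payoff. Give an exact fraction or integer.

23/5

a: (3)·(1/5) + (0)·(1/5) + (2)·(2/5) + (5)·(1/5) = 12/5.
b: (4)·(1/5) + (9)·(1/5) + (1)·(2/5) + (8)·(1/5) = 23/5.
The best pure response is b with expected payoff 23/5.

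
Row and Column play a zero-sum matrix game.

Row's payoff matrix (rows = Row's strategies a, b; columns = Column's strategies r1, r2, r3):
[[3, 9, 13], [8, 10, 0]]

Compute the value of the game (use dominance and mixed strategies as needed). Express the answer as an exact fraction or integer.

Column r2 is strictly dominated by r1 for Column (it gives Row more in every row).
The remaining 2×2 game on (a, b) × (r1, r3) has no saddle point. Let Row play a with probability p; indifference gives 3p + 8(1−p) = 13p, so p = 4/9.
Similarly Column's optimal q on r1 is 13/18, and the value is 3·(13/18) + (13)·(5/18) = 52/9.

52/9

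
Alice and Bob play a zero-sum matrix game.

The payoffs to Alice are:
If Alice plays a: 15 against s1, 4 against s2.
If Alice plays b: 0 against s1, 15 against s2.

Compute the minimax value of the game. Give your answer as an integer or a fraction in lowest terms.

Row minima are 4 and 0, so Alice's maximin is 4; column maxima are 15 and 15, so Bob's minimax is 15. These differ, so the equilibrium is in mixed strategies.
Let Alice play a with probability p. Bob is indifferent when 15p = 4p + 15(1−p), giving p = 15/26.
Let Bob play s1 with probability q. Alice is indifferent when 15q + 4(1−q) = 15(1−q), giving q = 11/26.
The value is 15·(11/26) + (4)·(15/26) = 225/26.

225/26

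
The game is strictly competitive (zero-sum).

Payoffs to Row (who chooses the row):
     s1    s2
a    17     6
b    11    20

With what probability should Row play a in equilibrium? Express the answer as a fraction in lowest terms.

9/20

Row minima are 6 and 11, so Row's maximin is 11; column maxima are 17 and 20, so Column's minimax is 17. These differ, so the equilibrium is in mixed strategies.
Let Row play a with probability p. Column is indifferent when 17p + 11(1−p) = 6p + 20(1−p), giving p = 9/20.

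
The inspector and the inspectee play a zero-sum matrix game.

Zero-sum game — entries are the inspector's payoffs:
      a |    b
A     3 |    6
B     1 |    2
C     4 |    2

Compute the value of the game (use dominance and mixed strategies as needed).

18/5

Row B is strictly dominated by row A, so the inspector never plays it.
The remaining 2×2 game on (A, C) × (a, b) has no saddle point. Let the inspector play A with probability p; indifference gives 3p + 4(1−p) = 6p + 2(1−p), so p = 2/5.
Similarly the inspectee's optimal q on a is 4/5, and the value is 3·(4/5) + (6)·(1/5) = 18/5.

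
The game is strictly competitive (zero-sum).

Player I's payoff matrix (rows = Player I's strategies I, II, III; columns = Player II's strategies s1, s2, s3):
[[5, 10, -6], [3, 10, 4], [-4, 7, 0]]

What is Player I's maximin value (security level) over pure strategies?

The worst-case payoff for each row is I: -6, II: 3, III: -4.
The best of these is 3.

3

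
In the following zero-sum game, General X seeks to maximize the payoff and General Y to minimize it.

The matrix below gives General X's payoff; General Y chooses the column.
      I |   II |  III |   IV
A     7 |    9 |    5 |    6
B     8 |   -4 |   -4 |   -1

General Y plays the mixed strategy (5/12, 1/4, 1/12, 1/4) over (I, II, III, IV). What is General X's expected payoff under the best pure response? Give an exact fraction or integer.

A: (7)·(5/12) + (9)·(1/4) + (5)·(1/12) + (6)·(1/4) = 85/12.
B: (8)·(5/12) + (-4)·(1/4) + (-4)·(1/12) + (-1)·(1/4) = 7/4.
The best pure response is A with expected payoff 85/12.

85/12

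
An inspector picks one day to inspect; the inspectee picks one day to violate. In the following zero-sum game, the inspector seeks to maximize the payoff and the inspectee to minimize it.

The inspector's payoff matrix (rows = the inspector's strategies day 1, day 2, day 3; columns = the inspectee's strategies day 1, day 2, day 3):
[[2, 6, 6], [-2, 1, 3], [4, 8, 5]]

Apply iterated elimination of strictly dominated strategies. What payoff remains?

4

Row day 2 is strictly dominated by row day 1 (2>-2, 6>1, 6>3); eliminate day 2.
Column day 2 is strictly dominated by day 1 for the inspectee (2<6, 4<8); eliminate day 2.
Column day 3 is strictly dominated by day 1 for the inspectee (2<6, 4<5); eliminate day 3.
Row day 1 is strictly dominated by row day 3 (4>2); eliminate day 1.
Only (day 3, day 1) remains, with payoff 4.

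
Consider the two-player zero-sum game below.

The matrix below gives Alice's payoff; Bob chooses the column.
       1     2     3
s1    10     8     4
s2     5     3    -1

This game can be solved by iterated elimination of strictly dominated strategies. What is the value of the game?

Row s2 is strictly dominated by row s1 (10>5, 8>3, 4>-1); eliminate s2.
Column 1 is strictly dominated by 2 for Bob (8<10); eliminate 1.
Column 2 is strictly dominated by 3 for Bob (4<8); eliminate 2.
Only (s1, 3) remains, with payoff 4.

4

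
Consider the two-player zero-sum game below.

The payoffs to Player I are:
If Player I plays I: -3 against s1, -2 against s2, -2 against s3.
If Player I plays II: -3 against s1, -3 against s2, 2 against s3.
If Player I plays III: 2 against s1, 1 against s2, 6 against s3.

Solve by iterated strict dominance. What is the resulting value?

1

Row II is strictly dominated by row III (2>-3, 1>-3, 6>2); eliminate II.
Column s3 is strictly dominated by s1 for Player II (-3<-2, 2<6); eliminate s3.
Row I is strictly dominated by row III (2>-3, 1>-2); eliminate I.
Column s1 is strictly dominated by s2 for Player II (1<2); eliminate s1.
Only (III, s2) remains, with payoff 1.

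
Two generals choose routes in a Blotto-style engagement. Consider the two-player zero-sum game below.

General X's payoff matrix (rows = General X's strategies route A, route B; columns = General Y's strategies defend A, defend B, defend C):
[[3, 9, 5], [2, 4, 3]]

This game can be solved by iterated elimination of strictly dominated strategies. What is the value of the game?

3

Column defend B is strictly dominated by defend A for General Y (3<9, 2<4); eliminate defend B.
Row route B is strictly dominated by row route A (3>2, 5>3); eliminate route B.
Column defend C is strictly dominated by defend A for General Y (3<5); eliminate defend C.
Only (route A, defend A) remains, with payoff 3.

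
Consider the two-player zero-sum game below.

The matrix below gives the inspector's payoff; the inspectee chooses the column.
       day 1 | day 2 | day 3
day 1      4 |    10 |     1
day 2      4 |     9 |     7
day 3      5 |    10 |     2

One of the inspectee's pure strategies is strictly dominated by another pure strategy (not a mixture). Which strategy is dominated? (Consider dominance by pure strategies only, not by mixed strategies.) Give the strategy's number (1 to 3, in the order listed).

The inspectee prefers columns that give the inspector less. Compare day 2 with day 1: 4 < 10, 4 < 9, 5 < 10.
So day 1 strictly dominates day 2 for the inspectee; day 2 is strictly dominated.

2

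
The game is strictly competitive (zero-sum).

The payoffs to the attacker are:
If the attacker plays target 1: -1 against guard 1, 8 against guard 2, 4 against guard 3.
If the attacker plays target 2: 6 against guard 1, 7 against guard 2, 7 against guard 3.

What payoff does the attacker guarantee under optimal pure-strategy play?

Row minima: -1, 6 → the attacker's maximin is 6.
Column maxima: 6, 8, 7 → the defender's minimax is 6.
They coincide at (target 2, guard 1), so the value is 6.

6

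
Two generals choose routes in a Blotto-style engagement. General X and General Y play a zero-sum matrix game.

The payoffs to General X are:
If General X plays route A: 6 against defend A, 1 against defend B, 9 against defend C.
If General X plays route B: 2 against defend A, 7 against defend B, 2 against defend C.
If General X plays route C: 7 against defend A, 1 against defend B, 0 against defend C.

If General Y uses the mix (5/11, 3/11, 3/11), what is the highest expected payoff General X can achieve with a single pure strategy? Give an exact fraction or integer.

60/11

route A: (6)·(5/11) + (1)·(3/11) + (9)·(3/11) = 60/11.
route B: (2)·(5/11) + (7)·(3/11) + (2)·(3/11) = 37/11.
route C: (7)·(5/11) + (1)·(3/11) + (0)·(3/11) = 38/11.
The best pure response is route A with expected payoff 60/11.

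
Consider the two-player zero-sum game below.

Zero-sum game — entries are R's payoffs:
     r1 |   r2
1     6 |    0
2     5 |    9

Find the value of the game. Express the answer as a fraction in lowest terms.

Row minima are 0 and 5, so R's maximin is 5; column maxima are 6 and 9, so C's minimax is 6. These differ, so the equilibrium is in mixed strategies.
Let R play 1 with probability p. C is indifferent when 6p + 5(1−p) = 9(1−p), giving p = 2/5.
Let C play r1 with probability q. R is indifferent when 6q = 5q + 9(1−q), giving q = 9/10.
The value is 6·(9/10) + (0)·(1/10) = 27/5.

27/5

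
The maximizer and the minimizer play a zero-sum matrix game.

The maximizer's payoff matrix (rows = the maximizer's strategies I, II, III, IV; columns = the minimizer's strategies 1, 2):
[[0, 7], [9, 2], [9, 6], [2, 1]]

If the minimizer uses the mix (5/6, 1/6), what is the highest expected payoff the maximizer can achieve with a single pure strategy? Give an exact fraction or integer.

17/2

I: (0)·(5/6) + (7)·(1/6) = 7/6.
II: (9)·(5/6) + (2)·(1/6) = 47/6.
III: (9)·(5/6) + (6)·(1/6) = 17/2.
IV: (2)·(5/6) + (1)·(1/6) = 11/6.
The best pure response is III with expected payoff 17/2.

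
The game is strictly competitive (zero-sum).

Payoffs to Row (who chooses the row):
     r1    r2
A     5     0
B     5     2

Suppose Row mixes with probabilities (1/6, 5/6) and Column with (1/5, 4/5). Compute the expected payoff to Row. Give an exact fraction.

Against (1/5, 4/5), each row's expected payoff is A: 1; B: 13/5.
Taking the (1/6, 5/6)-weighted average: (1/6)·(1) + (5/6)·(13/5) = 7/3.

7/3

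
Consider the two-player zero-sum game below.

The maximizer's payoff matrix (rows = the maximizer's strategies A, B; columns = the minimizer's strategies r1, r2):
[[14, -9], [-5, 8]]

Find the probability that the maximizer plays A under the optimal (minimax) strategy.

Row minima are -9 and -5, so the maximizer's maximin is -5; column maxima are 14 and 8, so the minimizer's minimax is 8. These differ, so the equilibrium is in mixed strategies.
Let the maximizer play A with probability p. The minimizer is indifferent when 14p − 5(1−p) = −9p + 8(1−p), giving p = 13/36.

13/36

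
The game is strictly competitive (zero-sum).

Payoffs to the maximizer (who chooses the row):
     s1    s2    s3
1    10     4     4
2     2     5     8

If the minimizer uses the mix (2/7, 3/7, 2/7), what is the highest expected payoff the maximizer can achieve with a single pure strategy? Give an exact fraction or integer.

1: (10)·(2/7) + (4)·(3/7) + (4)·(2/7) = 40/7.
2: (2)·(2/7) + (5)·(3/7) + (8)·(2/7) = 5.
The best pure response is 1 with expected payoff 40/7.

40/7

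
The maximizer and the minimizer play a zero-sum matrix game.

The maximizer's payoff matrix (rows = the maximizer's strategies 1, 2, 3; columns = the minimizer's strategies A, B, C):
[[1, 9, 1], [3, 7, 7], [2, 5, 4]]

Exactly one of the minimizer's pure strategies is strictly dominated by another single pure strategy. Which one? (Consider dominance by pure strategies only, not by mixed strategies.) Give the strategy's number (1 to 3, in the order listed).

The minimizer prefers columns that give the maximizer less. Compare B with A: 1 < 9, 3 < 7, 2 < 5.
So A strictly dominates B for the minimizer; B is strictly dominated.

2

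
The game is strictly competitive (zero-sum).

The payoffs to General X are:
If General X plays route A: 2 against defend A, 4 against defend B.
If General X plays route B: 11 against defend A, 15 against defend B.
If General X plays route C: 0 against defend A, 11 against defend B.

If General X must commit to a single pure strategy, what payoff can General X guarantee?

The worst-case payoff for each row is route A: 2, route B: 11, route C: 0.
The best of these is 11.

11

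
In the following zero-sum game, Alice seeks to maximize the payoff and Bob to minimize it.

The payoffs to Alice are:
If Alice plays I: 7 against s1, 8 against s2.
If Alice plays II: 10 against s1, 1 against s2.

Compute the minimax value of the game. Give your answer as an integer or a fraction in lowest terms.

73/10

Row minima are 7 and 1, so Alice's maximin is 7; column maxima are 10 and 8, so Bob's minimax is 8. These differ, so the equilibrium is in mixed strategies.
Let Alice play I with probability p. Bob is indifferent when 7p + 10(1−p) = 8p + (1−p), giving p = 9/10.
Let Bob play s1 with probability q. Alice is indifferent when 7q + 8(1−q) = 10q + (1−q), giving q = 7/10.
The value is 7·(7/10) + (8)·(3/10) = 73/10.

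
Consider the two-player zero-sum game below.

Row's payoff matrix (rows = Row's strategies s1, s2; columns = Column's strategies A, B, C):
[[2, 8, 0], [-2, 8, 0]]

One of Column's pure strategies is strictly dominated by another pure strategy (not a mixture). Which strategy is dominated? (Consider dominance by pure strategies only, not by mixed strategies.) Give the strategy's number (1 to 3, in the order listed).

2

Column prefers columns that give Row less. Compare B with A: 2 < 8, -2 < 8.
So A strictly dominates B for Column; B is strictly dominated.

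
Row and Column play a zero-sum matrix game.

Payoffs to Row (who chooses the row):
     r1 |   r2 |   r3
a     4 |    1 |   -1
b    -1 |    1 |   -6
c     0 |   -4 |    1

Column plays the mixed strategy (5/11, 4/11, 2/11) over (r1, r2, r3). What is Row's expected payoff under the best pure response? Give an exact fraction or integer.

2

a: (4)·(5/11) + (1)·(4/11) + (-1)·(2/11) = 2.
b: (-1)·(5/11) + (1)·(4/11) + (-6)·(2/11) = -13/11.
c: (0)·(5/11) + (-4)·(4/11) + (1)·(2/11) = -14/11.
The best pure response is a with expected payoff 2.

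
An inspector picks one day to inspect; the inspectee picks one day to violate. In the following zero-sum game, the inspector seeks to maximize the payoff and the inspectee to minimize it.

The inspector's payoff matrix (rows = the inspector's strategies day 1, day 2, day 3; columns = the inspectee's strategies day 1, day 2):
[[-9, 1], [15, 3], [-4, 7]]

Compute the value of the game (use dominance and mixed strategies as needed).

117/23

Row day 1 is strictly dominated by row day 3, so the inspector never plays it.
The remaining 2×2 game on (day 2, day 3) × (day 1, day 2) has no saddle point. Let the inspector play day 2 with probability p; indifference gives 15p − 4(1−p) = 3p + 7(1−p), so p = 11/23.
Similarly the inspectee's optimal q on day 1 is 4/23, and the value is 15·(4/23) + (3)·(19/23) = 117/23.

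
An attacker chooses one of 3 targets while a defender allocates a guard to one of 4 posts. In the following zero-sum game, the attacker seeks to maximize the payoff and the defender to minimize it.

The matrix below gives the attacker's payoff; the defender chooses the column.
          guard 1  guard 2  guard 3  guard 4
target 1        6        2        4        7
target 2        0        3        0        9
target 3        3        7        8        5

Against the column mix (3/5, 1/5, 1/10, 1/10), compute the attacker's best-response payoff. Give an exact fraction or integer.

51/10

target 1: (6)·(3/5) + (2)·(1/5) + (4)·(1/10) + (7)·(1/10) = 51/10.
target 2: (0)·(3/5) + (3)·(1/5) + (0)·(1/10) + (9)·(1/10) = 3/2.
target 3: (3)·(3/5) + (7)·(1/5) + (8)·(1/10) + (5)·(1/10) = 9/2.
The best pure response is target 1 with expected payoff 51/10.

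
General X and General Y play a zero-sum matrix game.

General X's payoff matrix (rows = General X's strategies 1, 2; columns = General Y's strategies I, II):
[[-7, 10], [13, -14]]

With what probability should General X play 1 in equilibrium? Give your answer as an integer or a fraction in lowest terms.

27/44

Row minima are -7 and -14, so General X's maximin is -7; column maxima are 13 and 10, so General Y's minimax is 10. These differ, so the equilibrium is in mixed strategies.
Let General X play 1 with probability p. General Y is indifferent when −7p + 13(1−p) = 10p − 14(1−p), giving p = 27/44.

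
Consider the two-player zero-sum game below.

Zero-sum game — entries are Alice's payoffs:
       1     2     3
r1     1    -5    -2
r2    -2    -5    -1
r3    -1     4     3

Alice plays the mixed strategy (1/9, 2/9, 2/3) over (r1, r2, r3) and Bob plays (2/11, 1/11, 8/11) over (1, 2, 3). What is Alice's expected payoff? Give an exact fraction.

Against (2/11, 1/11, 8/11), each row's expected payoff is r1: -19/11; r2: -17/11; r3: 26/11.
Taking the (1/9, 2/9, 2/3)-weighted average: (1/9)·(-19/11) + (2/9)·(-17/11) + (2/3)·(26/11) = 103/99.

103/99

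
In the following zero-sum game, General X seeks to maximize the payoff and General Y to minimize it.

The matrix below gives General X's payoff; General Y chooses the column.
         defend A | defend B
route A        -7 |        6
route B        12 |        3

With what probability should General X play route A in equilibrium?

9/22

Row minima are -7 and 3, so General X's maximin is 3; column maxima are 12 and 6, so General Y's minimax is 6. These differ, so the equilibrium is in mixed strategies.
Let General X play route A with probability p. General Y is indifferent when −7p + 12(1−p) = 6p + 3(1−p), giving p = 9/22.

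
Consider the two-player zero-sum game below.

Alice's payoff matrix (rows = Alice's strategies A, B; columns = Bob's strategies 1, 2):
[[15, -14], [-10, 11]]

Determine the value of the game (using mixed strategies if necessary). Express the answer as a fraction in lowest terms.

Row minima are -14 and -10, so Alice's maximin is -10; column maxima are 15 and 11, so Bob's minimax is 11. These differ, so the equilibrium is in mixed strategies.
Let Alice play A with probability p. Bob is indifferent when 15p − 10(1−p) = −14p + 11(1−p), giving p = 21/50.
Let Bob play 1 with probability q. Alice is indifferent when 15q − 14(1−q) = −10q + 11(1−q), giving q = 1/2.
The value is 15·(1/2) + (-14)·(1/2) = 1/2.

1/2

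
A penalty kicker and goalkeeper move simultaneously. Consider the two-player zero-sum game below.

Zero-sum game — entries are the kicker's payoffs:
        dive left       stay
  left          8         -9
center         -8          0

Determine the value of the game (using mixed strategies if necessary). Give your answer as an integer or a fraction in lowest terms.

-72/25

Row minima are -9 and -8, so the kicker's maximin is -8; column maxima are 8 and 0, so the goalkeeper's minimax is 0. These differ, so the equilibrium is in mixed strategies.
Let the kicker play left with probability p. The goalkeeper is indifferent when 8p − 8(1−p) = −9p, giving p = 8/25.
Let the goalkeeper play dive left with probability q. The kicker is indifferent when 8q − 9(1−q) = −8q, giving q = 9/25.
The value is 8·(9/25) + (-9)·(16/25) = -72/25.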